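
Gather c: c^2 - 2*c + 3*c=c^2 + c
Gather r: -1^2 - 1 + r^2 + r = r^2 + r - 2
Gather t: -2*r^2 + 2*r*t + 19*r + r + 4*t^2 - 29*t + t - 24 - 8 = -2*r^2 + 20*r + 4*t^2 + t*(2*r - 28) - 32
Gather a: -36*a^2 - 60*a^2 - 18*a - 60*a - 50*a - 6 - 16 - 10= -96*a^2 - 128*a - 32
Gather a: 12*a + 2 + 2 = 12*a + 4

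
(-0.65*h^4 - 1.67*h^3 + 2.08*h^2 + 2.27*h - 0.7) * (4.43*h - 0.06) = -2.8795*h^5 - 7.3591*h^4 + 9.3146*h^3 + 9.9313*h^2 - 3.2372*h + 0.042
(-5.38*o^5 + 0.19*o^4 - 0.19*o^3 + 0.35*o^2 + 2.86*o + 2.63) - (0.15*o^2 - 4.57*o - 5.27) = -5.38*o^5 + 0.19*o^4 - 0.19*o^3 + 0.2*o^2 + 7.43*o + 7.9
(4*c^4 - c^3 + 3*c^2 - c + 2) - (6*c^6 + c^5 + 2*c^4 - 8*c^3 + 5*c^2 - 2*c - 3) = -6*c^6 - c^5 + 2*c^4 + 7*c^3 - 2*c^2 + c + 5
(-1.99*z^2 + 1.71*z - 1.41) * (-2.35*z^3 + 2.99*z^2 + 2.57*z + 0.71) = 4.6765*z^5 - 9.9686*z^4 + 3.3121*z^3 - 1.2341*z^2 - 2.4096*z - 1.0011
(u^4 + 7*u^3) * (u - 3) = u^5 + 4*u^4 - 21*u^3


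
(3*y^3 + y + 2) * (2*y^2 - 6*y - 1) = 6*y^5 - 18*y^4 - y^3 - 2*y^2 - 13*y - 2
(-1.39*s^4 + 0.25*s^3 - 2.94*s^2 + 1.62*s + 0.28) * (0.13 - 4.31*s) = 5.9909*s^5 - 1.2582*s^4 + 12.7039*s^3 - 7.3644*s^2 - 0.9962*s + 0.0364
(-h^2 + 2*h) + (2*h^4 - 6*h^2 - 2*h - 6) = 2*h^4 - 7*h^2 - 6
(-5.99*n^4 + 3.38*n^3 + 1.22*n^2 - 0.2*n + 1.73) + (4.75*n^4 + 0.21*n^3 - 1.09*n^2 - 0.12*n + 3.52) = -1.24*n^4 + 3.59*n^3 + 0.13*n^2 - 0.32*n + 5.25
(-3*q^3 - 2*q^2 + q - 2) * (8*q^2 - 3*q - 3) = -24*q^5 - 7*q^4 + 23*q^3 - 13*q^2 + 3*q + 6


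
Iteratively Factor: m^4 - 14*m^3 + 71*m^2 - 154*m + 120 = (m - 3)*(m^3 - 11*m^2 + 38*m - 40) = (m - 4)*(m - 3)*(m^2 - 7*m + 10) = (m - 4)*(m - 3)*(m - 2)*(m - 5)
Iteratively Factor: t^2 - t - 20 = (t + 4)*(t - 5)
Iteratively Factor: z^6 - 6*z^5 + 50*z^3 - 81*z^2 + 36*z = (z)*(z^5 - 6*z^4 + 50*z^2 - 81*z + 36) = z*(z - 1)*(z^4 - 5*z^3 - 5*z^2 + 45*z - 36) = z*(z - 1)^2*(z^3 - 4*z^2 - 9*z + 36) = z*(z - 1)^2*(z + 3)*(z^2 - 7*z + 12) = z*(z - 3)*(z - 1)^2*(z + 3)*(z - 4)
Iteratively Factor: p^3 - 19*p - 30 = (p + 3)*(p^2 - 3*p - 10) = (p - 5)*(p + 3)*(p + 2)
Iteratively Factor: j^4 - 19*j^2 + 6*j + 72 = (j - 3)*(j^3 + 3*j^2 - 10*j - 24) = (j - 3)*(j + 4)*(j^2 - j - 6) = (j - 3)*(j + 2)*(j + 4)*(j - 3)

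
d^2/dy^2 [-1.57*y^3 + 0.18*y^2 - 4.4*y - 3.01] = 0.36 - 9.42*y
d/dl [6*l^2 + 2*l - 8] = 12*l + 2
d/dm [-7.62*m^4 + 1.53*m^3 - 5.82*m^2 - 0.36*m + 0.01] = -30.48*m^3 + 4.59*m^2 - 11.64*m - 0.36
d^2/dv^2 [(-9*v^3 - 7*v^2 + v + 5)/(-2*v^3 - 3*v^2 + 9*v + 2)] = 2*(-26*v^6 + 474*v^5 + 456*v^4 + 901*v^3 + 723*v^2 + 435*v - 389)/(8*v^9 + 36*v^8 - 54*v^7 - 321*v^6 + 171*v^5 + 891*v^4 - 381*v^3 - 450*v^2 - 108*v - 8)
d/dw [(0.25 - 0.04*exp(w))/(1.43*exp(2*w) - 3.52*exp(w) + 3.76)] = (0.0572*exp(2*w) - 0.715*exp(w) + 0.7296)*exp(w)/(2.0449*exp(4*w) - 10.0672*exp(3*w) + 23.144*exp(2*w) - 26.4704*exp(w) + 14.1376)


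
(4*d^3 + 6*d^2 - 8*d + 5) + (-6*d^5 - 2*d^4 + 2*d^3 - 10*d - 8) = -6*d^5 - 2*d^4 + 6*d^3 + 6*d^2 - 18*d - 3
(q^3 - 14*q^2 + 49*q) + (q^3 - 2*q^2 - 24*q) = 2*q^3 - 16*q^2 + 25*q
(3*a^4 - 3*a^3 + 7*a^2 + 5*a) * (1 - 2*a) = -6*a^5 + 9*a^4 - 17*a^3 - 3*a^2 + 5*a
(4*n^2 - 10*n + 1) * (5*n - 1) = 20*n^3 - 54*n^2 + 15*n - 1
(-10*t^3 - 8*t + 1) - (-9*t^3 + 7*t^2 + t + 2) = -t^3 - 7*t^2 - 9*t - 1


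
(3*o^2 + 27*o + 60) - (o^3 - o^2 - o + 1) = -o^3 + 4*o^2 + 28*o + 59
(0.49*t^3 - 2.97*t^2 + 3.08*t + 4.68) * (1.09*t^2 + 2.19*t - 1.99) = 0.5341*t^5 - 2.1642*t^4 - 4.1222*t^3 + 17.7567*t^2 + 4.12*t - 9.3132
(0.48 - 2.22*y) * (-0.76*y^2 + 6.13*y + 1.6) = 1.6872*y^3 - 13.9734*y^2 - 0.609600000000001*y + 0.768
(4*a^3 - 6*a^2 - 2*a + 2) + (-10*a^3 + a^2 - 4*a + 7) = -6*a^3 - 5*a^2 - 6*a + 9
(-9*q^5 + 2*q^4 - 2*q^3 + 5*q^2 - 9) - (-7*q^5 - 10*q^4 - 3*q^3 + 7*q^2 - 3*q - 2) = -2*q^5 + 12*q^4 + q^3 - 2*q^2 + 3*q - 7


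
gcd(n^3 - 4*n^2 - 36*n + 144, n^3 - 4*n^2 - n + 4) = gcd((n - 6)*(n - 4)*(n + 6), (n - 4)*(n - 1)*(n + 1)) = n - 4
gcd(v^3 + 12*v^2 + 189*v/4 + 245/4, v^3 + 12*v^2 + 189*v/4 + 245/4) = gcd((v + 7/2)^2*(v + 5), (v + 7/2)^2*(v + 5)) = v^3 + 12*v^2 + 189*v/4 + 245/4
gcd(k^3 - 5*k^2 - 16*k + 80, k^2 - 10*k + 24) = k - 4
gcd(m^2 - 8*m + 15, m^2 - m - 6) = m - 3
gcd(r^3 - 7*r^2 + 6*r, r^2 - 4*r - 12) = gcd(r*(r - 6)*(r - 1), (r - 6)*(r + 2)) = r - 6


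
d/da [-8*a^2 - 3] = -16*a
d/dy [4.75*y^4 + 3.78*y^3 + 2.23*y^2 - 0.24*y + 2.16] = 19.0*y^3 + 11.34*y^2 + 4.46*y - 0.24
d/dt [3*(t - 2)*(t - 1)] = 6*t - 9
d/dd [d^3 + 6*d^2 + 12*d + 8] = 3*d^2 + 12*d + 12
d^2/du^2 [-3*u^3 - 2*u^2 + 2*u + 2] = -18*u - 4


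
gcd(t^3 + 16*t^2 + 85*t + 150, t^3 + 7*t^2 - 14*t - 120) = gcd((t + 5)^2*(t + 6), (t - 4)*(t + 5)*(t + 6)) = t^2 + 11*t + 30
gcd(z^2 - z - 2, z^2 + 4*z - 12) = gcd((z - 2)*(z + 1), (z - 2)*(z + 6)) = z - 2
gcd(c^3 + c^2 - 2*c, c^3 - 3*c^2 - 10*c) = c^2 + 2*c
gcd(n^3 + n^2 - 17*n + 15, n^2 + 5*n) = n + 5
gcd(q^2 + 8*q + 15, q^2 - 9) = q + 3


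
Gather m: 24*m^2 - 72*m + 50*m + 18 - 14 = 24*m^2 - 22*m + 4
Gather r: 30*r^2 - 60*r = 30*r^2 - 60*r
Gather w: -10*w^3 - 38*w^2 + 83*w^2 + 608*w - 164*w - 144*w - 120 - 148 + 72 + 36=-10*w^3 + 45*w^2 + 300*w - 160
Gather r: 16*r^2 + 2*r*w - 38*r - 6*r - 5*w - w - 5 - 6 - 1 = 16*r^2 + r*(2*w - 44) - 6*w - 12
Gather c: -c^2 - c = -c^2 - c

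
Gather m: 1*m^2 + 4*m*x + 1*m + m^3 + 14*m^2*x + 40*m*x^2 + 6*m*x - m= m^3 + m^2*(14*x + 1) + m*(40*x^2 + 10*x)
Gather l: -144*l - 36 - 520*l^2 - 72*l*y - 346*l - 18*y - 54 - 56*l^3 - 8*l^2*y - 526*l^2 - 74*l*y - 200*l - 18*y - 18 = -56*l^3 + l^2*(-8*y - 1046) + l*(-146*y - 690) - 36*y - 108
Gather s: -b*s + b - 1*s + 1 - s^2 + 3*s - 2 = b - s^2 + s*(2 - b) - 1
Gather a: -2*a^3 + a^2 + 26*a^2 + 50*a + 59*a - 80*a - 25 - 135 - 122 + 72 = -2*a^3 + 27*a^2 + 29*a - 210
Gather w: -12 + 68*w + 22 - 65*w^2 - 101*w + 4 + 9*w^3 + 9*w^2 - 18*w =9*w^3 - 56*w^2 - 51*w + 14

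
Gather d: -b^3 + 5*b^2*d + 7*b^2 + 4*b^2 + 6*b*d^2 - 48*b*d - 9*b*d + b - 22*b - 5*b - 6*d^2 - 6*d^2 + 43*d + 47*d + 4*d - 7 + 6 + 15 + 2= -b^3 + 11*b^2 - 26*b + d^2*(6*b - 12) + d*(5*b^2 - 57*b + 94) + 16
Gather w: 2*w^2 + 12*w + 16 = 2*w^2 + 12*w + 16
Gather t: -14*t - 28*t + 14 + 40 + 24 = 78 - 42*t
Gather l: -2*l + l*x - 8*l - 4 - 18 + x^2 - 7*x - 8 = l*(x - 10) + x^2 - 7*x - 30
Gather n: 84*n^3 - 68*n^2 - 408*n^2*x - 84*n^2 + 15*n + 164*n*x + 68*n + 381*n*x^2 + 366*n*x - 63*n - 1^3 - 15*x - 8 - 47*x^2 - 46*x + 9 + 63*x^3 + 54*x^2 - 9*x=84*n^3 + n^2*(-408*x - 152) + n*(381*x^2 + 530*x + 20) + 63*x^3 + 7*x^2 - 70*x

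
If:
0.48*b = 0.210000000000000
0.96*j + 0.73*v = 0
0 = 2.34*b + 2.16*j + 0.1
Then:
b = 0.44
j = -0.52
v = 0.68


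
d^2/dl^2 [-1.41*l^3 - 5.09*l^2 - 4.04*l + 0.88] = -8.46*l - 10.18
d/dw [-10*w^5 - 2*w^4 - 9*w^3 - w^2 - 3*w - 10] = -50*w^4 - 8*w^3 - 27*w^2 - 2*w - 3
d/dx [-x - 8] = -1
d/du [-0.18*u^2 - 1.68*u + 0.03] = -0.36*u - 1.68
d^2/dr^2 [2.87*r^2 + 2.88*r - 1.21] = 5.74000000000000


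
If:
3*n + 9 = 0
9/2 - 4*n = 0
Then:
No Solution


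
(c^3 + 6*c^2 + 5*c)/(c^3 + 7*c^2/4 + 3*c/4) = 4*(c + 5)/(4*c + 3)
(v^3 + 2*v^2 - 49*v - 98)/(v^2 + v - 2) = (v^2 - 49)/(v - 1)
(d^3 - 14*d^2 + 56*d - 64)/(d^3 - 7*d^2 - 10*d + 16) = (d^2 - 6*d + 8)/(d^2 + d - 2)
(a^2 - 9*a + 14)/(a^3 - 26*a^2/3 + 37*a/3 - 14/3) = 3*(a - 2)/(3*a^2 - 5*a + 2)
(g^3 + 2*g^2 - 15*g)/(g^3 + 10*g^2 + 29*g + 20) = g*(g - 3)/(g^2 + 5*g + 4)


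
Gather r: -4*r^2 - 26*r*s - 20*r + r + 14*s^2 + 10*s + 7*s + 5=-4*r^2 + r*(-26*s - 19) + 14*s^2 + 17*s + 5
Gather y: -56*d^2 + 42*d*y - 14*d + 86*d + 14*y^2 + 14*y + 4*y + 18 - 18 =-56*d^2 + 72*d + 14*y^2 + y*(42*d + 18)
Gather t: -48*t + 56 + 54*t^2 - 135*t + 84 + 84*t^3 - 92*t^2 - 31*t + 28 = 84*t^3 - 38*t^2 - 214*t + 168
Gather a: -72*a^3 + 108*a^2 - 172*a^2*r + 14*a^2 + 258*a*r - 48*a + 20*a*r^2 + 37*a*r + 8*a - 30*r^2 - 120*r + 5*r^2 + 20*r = -72*a^3 + a^2*(122 - 172*r) + a*(20*r^2 + 295*r - 40) - 25*r^2 - 100*r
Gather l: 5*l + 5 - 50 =5*l - 45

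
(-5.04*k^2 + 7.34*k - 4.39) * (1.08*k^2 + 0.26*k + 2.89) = -5.4432*k^4 + 6.6168*k^3 - 17.3984*k^2 + 20.0712*k - 12.6871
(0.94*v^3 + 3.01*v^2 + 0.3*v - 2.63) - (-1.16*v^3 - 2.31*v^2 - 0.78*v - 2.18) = 2.1*v^3 + 5.32*v^2 + 1.08*v - 0.45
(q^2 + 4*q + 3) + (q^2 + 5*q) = 2*q^2 + 9*q + 3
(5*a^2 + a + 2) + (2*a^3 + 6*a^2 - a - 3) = 2*a^3 + 11*a^2 - 1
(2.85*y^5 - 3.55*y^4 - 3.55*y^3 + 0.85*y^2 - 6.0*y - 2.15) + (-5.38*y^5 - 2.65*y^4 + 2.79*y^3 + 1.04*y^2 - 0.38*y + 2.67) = -2.53*y^5 - 6.2*y^4 - 0.76*y^3 + 1.89*y^2 - 6.38*y + 0.52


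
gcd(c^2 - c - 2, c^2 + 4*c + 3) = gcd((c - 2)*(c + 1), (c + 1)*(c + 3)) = c + 1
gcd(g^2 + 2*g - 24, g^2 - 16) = g - 4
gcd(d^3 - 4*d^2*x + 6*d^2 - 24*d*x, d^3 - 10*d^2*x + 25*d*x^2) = d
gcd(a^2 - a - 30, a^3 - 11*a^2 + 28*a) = 1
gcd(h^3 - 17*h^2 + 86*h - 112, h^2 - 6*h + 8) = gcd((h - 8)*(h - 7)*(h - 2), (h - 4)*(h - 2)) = h - 2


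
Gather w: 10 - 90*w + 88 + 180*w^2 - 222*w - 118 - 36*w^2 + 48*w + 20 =144*w^2 - 264*w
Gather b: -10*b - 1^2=-10*b - 1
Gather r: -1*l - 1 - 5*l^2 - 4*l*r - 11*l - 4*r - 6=-5*l^2 - 12*l + r*(-4*l - 4) - 7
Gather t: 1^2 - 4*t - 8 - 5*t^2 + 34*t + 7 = -5*t^2 + 30*t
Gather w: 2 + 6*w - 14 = 6*w - 12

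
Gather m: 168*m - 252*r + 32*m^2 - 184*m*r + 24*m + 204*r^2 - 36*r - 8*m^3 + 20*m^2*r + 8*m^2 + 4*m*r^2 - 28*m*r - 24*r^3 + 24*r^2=-8*m^3 + m^2*(20*r + 40) + m*(4*r^2 - 212*r + 192) - 24*r^3 + 228*r^2 - 288*r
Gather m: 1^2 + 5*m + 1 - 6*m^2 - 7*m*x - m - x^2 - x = -6*m^2 + m*(4 - 7*x) - x^2 - x + 2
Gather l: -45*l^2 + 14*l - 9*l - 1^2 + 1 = -45*l^2 + 5*l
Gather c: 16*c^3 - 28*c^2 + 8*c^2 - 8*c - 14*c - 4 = 16*c^3 - 20*c^2 - 22*c - 4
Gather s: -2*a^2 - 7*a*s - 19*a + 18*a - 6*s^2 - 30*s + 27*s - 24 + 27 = -2*a^2 - a - 6*s^2 + s*(-7*a - 3) + 3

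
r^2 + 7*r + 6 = (r + 1)*(r + 6)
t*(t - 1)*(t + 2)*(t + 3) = t^4 + 4*t^3 + t^2 - 6*t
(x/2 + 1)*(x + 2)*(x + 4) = x^3/2 + 4*x^2 + 10*x + 8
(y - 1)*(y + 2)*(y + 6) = y^3 + 7*y^2 + 4*y - 12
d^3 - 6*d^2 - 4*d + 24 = (d - 6)*(d - 2)*(d + 2)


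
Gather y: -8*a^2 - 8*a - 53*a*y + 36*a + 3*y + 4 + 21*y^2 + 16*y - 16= -8*a^2 + 28*a + 21*y^2 + y*(19 - 53*a) - 12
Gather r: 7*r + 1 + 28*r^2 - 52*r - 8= 28*r^2 - 45*r - 7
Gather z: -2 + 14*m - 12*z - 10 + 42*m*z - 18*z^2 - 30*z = 14*m - 18*z^2 + z*(42*m - 42) - 12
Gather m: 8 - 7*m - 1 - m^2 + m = -m^2 - 6*m + 7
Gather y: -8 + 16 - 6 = 2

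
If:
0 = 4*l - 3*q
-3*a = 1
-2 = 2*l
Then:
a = -1/3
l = -1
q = -4/3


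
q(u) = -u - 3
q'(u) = -1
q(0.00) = -3.00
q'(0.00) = -1.00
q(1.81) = -4.81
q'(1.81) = -1.00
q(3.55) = -6.55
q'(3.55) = -1.00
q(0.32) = -3.32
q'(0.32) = -1.00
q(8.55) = -11.55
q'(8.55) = -1.00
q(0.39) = -3.39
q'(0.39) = -1.00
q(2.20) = -5.20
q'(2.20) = -1.00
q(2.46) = -5.46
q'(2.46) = -1.00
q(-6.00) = 3.00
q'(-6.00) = -1.00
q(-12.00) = 9.00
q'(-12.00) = -1.00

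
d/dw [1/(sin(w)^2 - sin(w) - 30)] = (1 - 2*sin(w))*cos(w)/(sin(w) + cos(w)^2 + 29)^2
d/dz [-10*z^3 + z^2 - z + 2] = -30*z^2 + 2*z - 1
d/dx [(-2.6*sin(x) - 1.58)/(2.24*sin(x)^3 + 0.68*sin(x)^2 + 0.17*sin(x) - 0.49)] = (11.648*sin(x)^3 + 12.3856*sin(x)^2 + 2.1488*sin(x) + 1.5426)*cos(x)/(5.0176*sin(x)^6 + 3.0464*sin(x)^5 + 1.224*sin(x)^4 - 1.964*sin(x)^3 - 0.6375*sin(x)^2 - 0.1666*sin(x) + 0.2401)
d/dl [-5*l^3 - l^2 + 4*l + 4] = -15*l^2 - 2*l + 4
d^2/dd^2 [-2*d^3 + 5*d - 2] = -12*d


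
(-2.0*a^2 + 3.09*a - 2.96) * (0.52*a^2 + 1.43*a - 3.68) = -1.04*a^4 - 1.2532*a^3 + 10.2395*a^2 - 15.604*a + 10.8928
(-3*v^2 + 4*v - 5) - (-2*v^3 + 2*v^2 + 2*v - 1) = 2*v^3 - 5*v^2 + 2*v - 4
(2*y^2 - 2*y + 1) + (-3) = 2*y^2 - 2*y - 2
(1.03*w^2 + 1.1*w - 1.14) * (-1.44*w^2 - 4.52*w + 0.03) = -1.4832*w^4 - 6.2396*w^3 - 3.2995*w^2 + 5.1858*w - 0.0342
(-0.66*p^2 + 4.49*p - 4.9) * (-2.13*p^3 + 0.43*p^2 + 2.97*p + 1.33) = 1.4058*p^5 - 9.8475*p^4 + 10.4075*p^3 + 10.3505*p^2 - 8.5813*p - 6.517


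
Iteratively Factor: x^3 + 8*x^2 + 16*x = (x + 4)*(x^2 + 4*x) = x*(x + 4)*(x + 4)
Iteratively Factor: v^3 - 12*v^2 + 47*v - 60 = (v - 3)*(v^2 - 9*v + 20) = (v - 5)*(v - 3)*(v - 4)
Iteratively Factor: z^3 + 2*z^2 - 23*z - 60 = (z + 4)*(z^2 - 2*z - 15) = (z + 3)*(z + 4)*(z - 5)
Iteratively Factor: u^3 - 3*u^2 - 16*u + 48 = (u + 4)*(u^2 - 7*u + 12) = (u - 3)*(u + 4)*(u - 4)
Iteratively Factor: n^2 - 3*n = (n)*(n - 3)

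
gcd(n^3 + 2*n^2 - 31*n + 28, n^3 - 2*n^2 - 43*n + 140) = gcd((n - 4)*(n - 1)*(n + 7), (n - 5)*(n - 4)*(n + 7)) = n^2 + 3*n - 28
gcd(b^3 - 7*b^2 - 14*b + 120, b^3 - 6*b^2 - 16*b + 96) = b^2 - 2*b - 24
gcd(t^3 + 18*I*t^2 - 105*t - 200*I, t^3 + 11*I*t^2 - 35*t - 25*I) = t^2 + 10*I*t - 25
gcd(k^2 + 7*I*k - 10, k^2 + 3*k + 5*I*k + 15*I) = k + 5*I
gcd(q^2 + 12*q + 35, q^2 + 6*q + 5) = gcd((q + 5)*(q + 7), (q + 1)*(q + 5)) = q + 5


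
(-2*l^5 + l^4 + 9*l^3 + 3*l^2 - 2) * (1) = -2*l^5 + l^4 + 9*l^3 + 3*l^2 - 2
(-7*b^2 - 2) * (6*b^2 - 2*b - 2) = -42*b^4 + 14*b^3 + 2*b^2 + 4*b + 4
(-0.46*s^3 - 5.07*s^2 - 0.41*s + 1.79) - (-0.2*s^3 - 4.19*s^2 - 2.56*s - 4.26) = -0.26*s^3 - 0.88*s^2 + 2.15*s + 6.05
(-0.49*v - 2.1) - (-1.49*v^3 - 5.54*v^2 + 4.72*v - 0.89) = 1.49*v^3 + 5.54*v^2 - 5.21*v - 1.21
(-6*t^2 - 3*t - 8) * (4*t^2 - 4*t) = -24*t^4 + 12*t^3 - 20*t^2 + 32*t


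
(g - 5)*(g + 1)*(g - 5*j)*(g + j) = g^4 - 4*g^3*j - 4*g^3 - 5*g^2*j^2 + 16*g^2*j - 5*g^2 + 20*g*j^2 + 20*g*j + 25*j^2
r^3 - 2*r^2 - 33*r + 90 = (r - 5)*(r - 3)*(r + 6)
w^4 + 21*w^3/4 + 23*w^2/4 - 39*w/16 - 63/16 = (w - 3/4)*(w + 1)*(w + 3/2)*(w + 7/2)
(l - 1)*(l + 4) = l^2 + 3*l - 4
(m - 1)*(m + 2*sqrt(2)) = m^2 - m + 2*sqrt(2)*m - 2*sqrt(2)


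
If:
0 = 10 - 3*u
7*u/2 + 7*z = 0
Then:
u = 10/3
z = -5/3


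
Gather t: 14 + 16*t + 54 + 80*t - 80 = 96*t - 12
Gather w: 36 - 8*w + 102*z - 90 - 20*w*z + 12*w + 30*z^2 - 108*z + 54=w*(4 - 20*z) + 30*z^2 - 6*z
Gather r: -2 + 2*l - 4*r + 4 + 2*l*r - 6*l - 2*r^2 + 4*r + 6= 2*l*r - 4*l - 2*r^2 + 8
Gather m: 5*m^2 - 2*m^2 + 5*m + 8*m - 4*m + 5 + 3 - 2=3*m^2 + 9*m + 6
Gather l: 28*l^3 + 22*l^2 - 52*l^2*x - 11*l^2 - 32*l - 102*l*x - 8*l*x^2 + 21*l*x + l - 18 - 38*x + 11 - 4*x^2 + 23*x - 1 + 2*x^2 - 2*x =28*l^3 + l^2*(11 - 52*x) + l*(-8*x^2 - 81*x - 31) - 2*x^2 - 17*x - 8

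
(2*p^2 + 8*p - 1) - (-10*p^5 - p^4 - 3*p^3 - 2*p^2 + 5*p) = 10*p^5 + p^4 + 3*p^3 + 4*p^2 + 3*p - 1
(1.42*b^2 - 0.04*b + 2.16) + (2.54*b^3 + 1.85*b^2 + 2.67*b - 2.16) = 2.54*b^3 + 3.27*b^2 + 2.63*b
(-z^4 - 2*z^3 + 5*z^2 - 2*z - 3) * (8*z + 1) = -8*z^5 - 17*z^4 + 38*z^3 - 11*z^2 - 26*z - 3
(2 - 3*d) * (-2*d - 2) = 6*d^2 + 2*d - 4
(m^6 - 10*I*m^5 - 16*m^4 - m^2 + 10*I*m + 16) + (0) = m^6 - 10*I*m^5 - 16*m^4 - m^2 + 10*I*m + 16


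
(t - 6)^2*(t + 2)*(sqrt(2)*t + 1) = sqrt(2)*t^4 - 10*sqrt(2)*t^3 + t^3 - 10*t^2 + 12*sqrt(2)*t^2 + 12*t + 72*sqrt(2)*t + 72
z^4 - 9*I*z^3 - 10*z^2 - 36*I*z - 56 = (z - 7*I)*(z - 2*I)^2*(z + 2*I)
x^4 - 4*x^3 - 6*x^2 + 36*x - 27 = (x - 3)^2*(x - 1)*(x + 3)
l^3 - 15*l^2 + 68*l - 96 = (l - 8)*(l - 4)*(l - 3)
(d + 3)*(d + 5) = d^2 + 8*d + 15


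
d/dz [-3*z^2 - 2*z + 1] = -6*z - 2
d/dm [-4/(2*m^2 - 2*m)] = 2*(2*m - 1)/(m^2*(m - 1)^2)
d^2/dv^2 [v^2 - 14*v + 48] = 2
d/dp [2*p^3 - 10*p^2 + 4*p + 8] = 6*p^2 - 20*p + 4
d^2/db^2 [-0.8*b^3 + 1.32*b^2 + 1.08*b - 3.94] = 2.64 - 4.8*b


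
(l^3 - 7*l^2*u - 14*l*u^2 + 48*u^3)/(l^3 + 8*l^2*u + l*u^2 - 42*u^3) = (l - 8*u)/(l + 7*u)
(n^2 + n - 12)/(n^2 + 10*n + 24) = (n - 3)/(n + 6)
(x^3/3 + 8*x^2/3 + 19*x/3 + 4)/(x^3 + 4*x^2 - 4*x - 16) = (x^2 + 4*x + 3)/(3*(x^2 - 4))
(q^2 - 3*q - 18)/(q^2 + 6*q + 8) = (q^2 - 3*q - 18)/(q^2 + 6*q + 8)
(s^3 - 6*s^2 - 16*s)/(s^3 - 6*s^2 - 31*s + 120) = s*(s + 2)/(s^2 + 2*s - 15)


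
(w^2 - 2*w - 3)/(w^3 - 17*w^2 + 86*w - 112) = (w^2 - 2*w - 3)/(w^3 - 17*w^2 + 86*w - 112)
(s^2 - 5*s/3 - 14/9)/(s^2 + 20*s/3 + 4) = (s - 7/3)/(s + 6)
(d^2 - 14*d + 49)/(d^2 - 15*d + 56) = (d - 7)/(d - 8)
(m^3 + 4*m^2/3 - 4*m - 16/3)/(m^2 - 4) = m + 4/3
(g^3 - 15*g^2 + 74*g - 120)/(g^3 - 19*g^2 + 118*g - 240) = (g - 4)/(g - 8)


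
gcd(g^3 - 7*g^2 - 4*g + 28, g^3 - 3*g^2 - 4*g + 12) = g^2 - 4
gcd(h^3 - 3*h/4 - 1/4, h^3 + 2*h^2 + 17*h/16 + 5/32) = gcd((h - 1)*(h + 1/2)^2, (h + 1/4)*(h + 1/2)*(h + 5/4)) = h + 1/2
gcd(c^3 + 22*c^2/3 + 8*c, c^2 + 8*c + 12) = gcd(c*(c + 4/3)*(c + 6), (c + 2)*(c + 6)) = c + 6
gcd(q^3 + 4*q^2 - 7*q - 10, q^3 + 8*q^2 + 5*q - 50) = q^2 + 3*q - 10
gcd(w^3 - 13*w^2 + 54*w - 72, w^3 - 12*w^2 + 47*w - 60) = w^2 - 7*w + 12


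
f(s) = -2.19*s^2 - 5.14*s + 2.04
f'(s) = -4.38*s - 5.14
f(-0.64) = 4.43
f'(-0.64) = -2.34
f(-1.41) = 4.93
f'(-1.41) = 1.04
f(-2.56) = 0.85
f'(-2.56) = 6.07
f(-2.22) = 2.66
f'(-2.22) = 4.58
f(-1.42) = 4.92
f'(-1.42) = 1.08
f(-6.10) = -48.10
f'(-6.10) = 21.58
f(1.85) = -14.96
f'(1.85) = -13.24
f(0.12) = 1.39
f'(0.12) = -5.67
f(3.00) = -33.09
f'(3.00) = -18.28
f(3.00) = -33.09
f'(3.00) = -18.28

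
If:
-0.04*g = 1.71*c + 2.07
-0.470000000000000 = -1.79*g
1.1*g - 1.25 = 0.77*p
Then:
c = -1.22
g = 0.26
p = -1.25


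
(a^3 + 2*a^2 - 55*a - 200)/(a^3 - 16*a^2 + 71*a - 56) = (a^2 + 10*a + 25)/(a^2 - 8*a + 7)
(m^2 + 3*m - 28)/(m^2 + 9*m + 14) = (m - 4)/(m + 2)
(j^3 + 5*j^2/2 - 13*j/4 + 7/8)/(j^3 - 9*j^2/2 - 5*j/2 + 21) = (8*j^3 + 20*j^2 - 26*j + 7)/(4*(2*j^3 - 9*j^2 - 5*j + 42))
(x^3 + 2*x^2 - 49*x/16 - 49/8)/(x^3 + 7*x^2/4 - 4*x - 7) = (x - 7/4)/(x - 2)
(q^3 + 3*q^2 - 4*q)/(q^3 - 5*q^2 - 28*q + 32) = q/(q - 8)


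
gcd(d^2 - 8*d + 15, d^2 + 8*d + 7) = 1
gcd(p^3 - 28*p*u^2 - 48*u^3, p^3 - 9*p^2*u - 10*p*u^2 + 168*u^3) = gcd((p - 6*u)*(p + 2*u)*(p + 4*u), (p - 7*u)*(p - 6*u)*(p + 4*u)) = p^2 - 2*p*u - 24*u^2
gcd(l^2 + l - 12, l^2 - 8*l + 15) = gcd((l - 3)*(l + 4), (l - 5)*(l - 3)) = l - 3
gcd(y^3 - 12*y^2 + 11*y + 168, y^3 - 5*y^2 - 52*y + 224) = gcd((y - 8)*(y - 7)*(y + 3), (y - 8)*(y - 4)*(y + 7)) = y - 8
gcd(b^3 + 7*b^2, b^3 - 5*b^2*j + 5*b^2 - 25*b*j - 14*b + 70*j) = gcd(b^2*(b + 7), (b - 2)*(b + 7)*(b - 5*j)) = b + 7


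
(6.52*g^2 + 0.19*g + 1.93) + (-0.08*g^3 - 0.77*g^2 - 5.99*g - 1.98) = -0.08*g^3 + 5.75*g^2 - 5.8*g - 0.05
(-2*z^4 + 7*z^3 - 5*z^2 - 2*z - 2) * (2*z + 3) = -4*z^5 + 8*z^4 + 11*z^3 - 19*z^2 - 10*z - 6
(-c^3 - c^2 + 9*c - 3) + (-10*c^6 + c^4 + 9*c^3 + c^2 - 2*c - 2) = -10*c^6 + c^4 + 8*c^3 + 7*c - 5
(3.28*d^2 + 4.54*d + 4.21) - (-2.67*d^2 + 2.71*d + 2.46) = 5.95*d^2 + 1.83*d + 1.75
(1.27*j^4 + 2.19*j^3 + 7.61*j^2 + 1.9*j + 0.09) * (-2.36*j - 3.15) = -2.9972*j^5 - 9.1689*j^4 - 24.8581*j^3 - 28.4555*j^2 - 6.1974*j - 0.2835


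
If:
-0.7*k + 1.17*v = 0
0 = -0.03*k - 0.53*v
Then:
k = 0.00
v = 0.00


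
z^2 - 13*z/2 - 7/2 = (z - 7)*(z + 1/2)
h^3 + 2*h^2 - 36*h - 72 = (h - 6)*(h + 2)*(h + 6)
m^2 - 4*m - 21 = (m - 7)*(m + 3)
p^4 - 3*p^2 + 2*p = p*(p - 1)^2*(p + 2)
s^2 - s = s*(s - 1)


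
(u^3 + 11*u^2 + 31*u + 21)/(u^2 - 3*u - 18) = (u^2 + 8*u + 7)/(u - 6)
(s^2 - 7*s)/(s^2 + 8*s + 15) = s*(s - 7)/(s^2 + 8*s + 15)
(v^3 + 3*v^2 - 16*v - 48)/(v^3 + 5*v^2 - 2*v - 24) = (v - 4)/(v - 2)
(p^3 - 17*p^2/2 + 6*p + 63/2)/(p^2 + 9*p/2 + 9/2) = (p^2 - 10*p + 21)/(p + 3)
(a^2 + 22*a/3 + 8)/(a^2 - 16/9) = 3*(a + 6)/(3*a - 4)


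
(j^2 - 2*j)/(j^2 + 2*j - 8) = j/(j + 4)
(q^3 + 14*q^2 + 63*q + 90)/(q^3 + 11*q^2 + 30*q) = (q + 3)/q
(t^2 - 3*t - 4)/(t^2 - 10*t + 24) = (t + 1)/(t - 6)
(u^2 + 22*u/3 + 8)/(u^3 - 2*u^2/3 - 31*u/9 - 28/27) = 9*(u + 6)/(9*u^2 - 18*u - 7)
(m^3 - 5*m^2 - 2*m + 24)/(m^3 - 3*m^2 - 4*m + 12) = (m - 4)/(m - 2)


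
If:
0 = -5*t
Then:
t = 0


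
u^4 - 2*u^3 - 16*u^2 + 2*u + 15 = (u - 5)*(u - 1)*(u + 1)*(u + 3)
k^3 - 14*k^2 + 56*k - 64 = (k - 8)*(k - 4)*(k - 2)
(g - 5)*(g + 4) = g^2 - g - 20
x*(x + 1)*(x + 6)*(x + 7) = x^4 + 14*x^3 + 55*x^2 + 42*x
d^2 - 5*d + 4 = (d - 4)*(d - 1)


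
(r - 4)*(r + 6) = r^2 + 2*r - 24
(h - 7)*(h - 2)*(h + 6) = h^3 - 3*h^2 - 40*h + 84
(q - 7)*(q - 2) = q^2 - 9*q + 14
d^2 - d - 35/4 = (d - 7/2)*(d + 5/2)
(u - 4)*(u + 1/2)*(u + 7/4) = u^3 - 7*u^2/4 - 65*u/8 - 7/2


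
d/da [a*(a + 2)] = 2*a + 2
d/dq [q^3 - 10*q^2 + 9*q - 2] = 3*q^2 - 20*q + 9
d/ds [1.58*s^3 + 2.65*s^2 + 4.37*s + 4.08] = 4.74*s^2 + 5.3*s + 4.37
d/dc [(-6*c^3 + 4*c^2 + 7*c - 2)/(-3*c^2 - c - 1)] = (18*c^4 + 12*c^3 + 35*c^2 - 20*c - 9)/(9*c^4 + 6*c^3 + 7*c^2 + 2*c + 1)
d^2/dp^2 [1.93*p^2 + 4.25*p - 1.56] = 3.86000000000000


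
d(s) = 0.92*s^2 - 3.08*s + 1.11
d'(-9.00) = -19.64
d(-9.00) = 103.35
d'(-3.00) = -8.60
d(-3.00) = 18.63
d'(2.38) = 1.30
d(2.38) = -1.01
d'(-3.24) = -9.04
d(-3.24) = 20.75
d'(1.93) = 0.47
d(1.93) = -1.41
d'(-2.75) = -8.14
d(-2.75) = 16.54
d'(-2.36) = -7.42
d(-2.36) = 13.50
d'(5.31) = 6.69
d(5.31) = 10.70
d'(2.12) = 0.82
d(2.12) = -1.28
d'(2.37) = 1.28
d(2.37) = -1.02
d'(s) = 1.84*s - 3.08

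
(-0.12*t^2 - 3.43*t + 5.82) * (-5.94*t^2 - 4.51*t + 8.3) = 0.7128*t^4 + 20.9154*t^3 - 20.0975*t^2 - 54.7172*t + 48.306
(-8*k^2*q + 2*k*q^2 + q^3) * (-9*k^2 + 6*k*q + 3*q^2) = 72*k^4*q - 66*k^3*q^2 - 21*k^2*q^3 + 12*k*q^4 + 3*q^5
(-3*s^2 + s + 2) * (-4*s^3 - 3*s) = 12*s^5 - 4*s^4 + s^3 - 3*s^2 - 6*s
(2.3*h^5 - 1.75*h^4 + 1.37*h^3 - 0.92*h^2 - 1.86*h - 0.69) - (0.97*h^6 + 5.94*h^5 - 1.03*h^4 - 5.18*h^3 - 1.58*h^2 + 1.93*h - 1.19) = -0.97*h^6 - 3.64*h^5 - 0.72*h^4 + 6.55*h^3 + 0.66*h^2 - 3.79*h + 0.5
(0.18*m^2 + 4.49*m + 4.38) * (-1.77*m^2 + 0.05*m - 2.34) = -0.3186*m^4 - 7.9383*m^3 - 7.9493*m^2 - 10.2876*m - 10.2492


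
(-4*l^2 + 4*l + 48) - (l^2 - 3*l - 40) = -5*l^2 + 7*l + 88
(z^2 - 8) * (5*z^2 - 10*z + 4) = 5*z^4 - 10*z^3 - 36*z^2 + 80*z - 32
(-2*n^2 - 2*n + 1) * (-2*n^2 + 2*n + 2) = 4*n^4 - 10*n^2 - 2*n + 2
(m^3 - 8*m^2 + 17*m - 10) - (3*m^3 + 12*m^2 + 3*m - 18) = -2*m^3 - 20*m^2 + 14*m + 8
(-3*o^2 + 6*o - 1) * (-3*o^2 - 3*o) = 9*o^4 - 9*o^3 - 15*o^2 + 3*o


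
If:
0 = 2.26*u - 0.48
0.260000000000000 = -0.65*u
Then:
No Solution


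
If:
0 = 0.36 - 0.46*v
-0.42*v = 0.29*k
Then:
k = -1.13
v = 0.78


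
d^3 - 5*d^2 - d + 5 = (d - 5)*(d - 1)*(d + 1)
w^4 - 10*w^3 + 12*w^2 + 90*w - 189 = (w - 7)*(w - 3)^2*(w + 3)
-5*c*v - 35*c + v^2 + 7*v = (-5*c + v)*(v + 7)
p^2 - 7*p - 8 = (p - 8)*(p + 1)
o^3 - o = o*(o - 1)*(o + 1)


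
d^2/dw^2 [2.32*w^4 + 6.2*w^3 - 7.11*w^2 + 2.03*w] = 27.84*w^2 + 37.2*w - 14.22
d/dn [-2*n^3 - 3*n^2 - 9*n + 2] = -6*n^2 - 6*n - 9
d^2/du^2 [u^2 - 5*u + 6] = 2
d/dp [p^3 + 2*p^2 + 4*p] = 3*p^2 + 4*p + 4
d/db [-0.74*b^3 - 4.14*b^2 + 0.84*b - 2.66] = -2.22*b^2 - 8.28*b + 0.84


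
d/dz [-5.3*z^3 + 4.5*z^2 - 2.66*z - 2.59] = -15.9*z^2 + 9.0*z - 2.66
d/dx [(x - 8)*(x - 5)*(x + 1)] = 3*x^2 - 24*x + 27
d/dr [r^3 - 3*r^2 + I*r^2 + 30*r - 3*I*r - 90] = 3*r^2 + 2*r*(-3 + I) + 30 - 3*I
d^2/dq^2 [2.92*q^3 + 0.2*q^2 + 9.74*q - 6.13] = 17.52*q + 0.4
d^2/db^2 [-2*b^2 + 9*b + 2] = -4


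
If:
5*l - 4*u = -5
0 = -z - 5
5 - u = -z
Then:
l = -1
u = 0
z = -5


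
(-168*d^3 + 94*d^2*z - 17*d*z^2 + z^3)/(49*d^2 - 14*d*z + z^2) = (24*d^2 - 10*d*z + z^2)/(-7*d + z)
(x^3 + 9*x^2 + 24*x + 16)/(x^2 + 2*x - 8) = (x^2 + 5*x + 4)/(x - 2)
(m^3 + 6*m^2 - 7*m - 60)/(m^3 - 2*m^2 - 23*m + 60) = (m + 4)/(m - 4)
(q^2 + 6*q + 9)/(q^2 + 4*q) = (q^2 + 6*q + 9)/(q*(q + 4))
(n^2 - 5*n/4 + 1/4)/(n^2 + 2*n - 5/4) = (4*n^2 - 5*n + 1)/(4*n^2 + 8*n - 5)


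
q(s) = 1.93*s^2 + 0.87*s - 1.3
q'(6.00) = 24.03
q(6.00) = 73.40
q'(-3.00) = -10.71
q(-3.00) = 13.46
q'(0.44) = 2.57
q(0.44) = -0.54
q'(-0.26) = -0.13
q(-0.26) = -1.40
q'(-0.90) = -2.60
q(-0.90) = -0.52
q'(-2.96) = -10.56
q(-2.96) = 13.03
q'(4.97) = 20.05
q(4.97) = 50.70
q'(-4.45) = -16.31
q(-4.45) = 33.05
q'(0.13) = 1.37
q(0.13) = -1.15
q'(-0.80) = -2.22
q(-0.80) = -0.76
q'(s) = 3.86*s + 0.87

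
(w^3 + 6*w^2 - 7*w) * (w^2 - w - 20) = w^5 + 5*w^4 - 33*w^3 - 113*w^2 + 140*w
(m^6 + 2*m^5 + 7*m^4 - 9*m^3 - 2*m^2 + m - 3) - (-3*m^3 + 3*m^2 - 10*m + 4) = m^6 + 2*m^5 + 7*m^4 - 6*m^3 - 5*m^2 + 11*m - 7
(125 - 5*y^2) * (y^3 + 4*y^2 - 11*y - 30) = -5*y^5 - 20*y^4 + 180*y^3 + 650*y^2 - 1375*y - 3750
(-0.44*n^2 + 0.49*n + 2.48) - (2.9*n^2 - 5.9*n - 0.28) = -3.34*n^2 + 6.39*n + 2.76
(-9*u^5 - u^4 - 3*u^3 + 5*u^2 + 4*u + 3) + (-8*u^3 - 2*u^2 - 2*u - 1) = -9*u^5 - u^4 - 11*u^3 + 3*u^2 + 2*u + 2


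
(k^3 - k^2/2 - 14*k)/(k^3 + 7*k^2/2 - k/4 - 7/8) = 4*k*(k - 4)/(4*k^2 - 1)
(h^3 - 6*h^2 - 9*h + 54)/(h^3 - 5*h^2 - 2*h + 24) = (h^2 - 3*h - 18)/(h^2 - 2*h - 8)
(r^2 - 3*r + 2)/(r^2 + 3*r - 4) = (r - 2)/(r + 4)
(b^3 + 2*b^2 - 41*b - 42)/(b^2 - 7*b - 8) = (b^2 + b - 42)/(b - 8)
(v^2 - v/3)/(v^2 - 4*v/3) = (3*v - 1)/(3*v - 4)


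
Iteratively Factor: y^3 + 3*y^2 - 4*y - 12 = (y - 2)*(y^2 + 5*y + 6) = (y - 2)*(y + 2)*(y + 3)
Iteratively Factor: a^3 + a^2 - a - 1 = (a + 1)*(a^2 - 1) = (a - 1)*(a + 1)*(a + 1)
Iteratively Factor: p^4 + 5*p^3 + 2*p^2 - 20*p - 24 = (p - 2)*(p^3 + 7*p^2 + 16*p + 12) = (p - 2)*(p + 3)*(p^2 + 4*p + 4) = (p - 2)*(p + 2)*(p + 3)*(p + 2)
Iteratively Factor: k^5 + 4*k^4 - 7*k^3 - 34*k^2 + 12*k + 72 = (k + 3)*(k^4 + k^3 - 10*k^2 - 4*k + 24) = (k - 2)*(k + 3)*(k^3 + 3*k^2 - 4*k - 12) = (k - 2)*(k + 2)*(k + 3)*(k^2 + k - 6) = (k - 2)*(k + 2)*(k + 3)^2*(k - 2)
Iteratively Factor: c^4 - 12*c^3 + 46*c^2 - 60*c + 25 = (c - 1)*(c^3 - 11*c^2 + 35*c - 25) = (c - 1)^2*(c^2 - 10*c + 25) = (c - 5)*(c - 1)^2*(c - 5)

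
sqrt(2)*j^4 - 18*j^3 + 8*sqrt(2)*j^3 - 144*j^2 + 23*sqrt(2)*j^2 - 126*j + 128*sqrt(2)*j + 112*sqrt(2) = (j + 7)*(j - 8*sqrt(2))*(j - sqrt(2))*(sqrt(2)*j + sqrt(2))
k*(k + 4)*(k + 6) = k^3 + 10*k^2 + 24*k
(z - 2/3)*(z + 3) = z^2 + 7*z/3 - 2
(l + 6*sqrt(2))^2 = l^2 + 12*sqrt(2)*l + 72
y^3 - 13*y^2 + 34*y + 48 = (y - 8)*(y - 6)*(y + 1)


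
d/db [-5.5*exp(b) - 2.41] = -5.5*exp(b)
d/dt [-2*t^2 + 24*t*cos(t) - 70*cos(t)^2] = -24*t*sin(t) - 4*t + 70*sin(2*t) + 24*cos(t)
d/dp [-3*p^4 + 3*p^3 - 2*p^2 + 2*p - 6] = -12*p^3 + 9*p^2 - 4*p + 2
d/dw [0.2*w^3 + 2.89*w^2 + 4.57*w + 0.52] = 0.6*w^2 + 5.78*w + 4.57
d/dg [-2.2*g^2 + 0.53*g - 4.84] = 0.53 - 4.4*g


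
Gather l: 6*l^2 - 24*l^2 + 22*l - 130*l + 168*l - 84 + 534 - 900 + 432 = -18*l^2 + 60*l - 18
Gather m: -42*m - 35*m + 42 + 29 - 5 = 66 - 77*m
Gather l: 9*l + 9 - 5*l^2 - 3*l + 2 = -5*l^2 + 6*l + 11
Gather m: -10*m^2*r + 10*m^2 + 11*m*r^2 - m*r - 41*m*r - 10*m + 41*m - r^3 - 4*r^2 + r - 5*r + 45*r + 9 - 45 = m^2*(10 - 10*r) + m*(11*r^2 - 42*r + 31) - r^3 - 4*r^2 + 41*r - 36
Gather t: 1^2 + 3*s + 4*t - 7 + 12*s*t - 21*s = -18*s + t*(12*s + 4) - 6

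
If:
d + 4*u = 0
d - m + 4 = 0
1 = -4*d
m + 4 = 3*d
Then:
No Solution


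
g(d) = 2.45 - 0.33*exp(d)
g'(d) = -0.33*exp(d)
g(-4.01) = 2.44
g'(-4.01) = -0.01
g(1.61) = 0.80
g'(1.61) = -1.65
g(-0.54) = 2.26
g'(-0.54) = -0.19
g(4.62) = -31.04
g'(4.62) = -33.49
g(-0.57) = 2.26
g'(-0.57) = -0.19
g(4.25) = -20.68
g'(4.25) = -23.13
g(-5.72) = 2.45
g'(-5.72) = -0.00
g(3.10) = -4.88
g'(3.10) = -7.33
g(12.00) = -53706.63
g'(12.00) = -53709.08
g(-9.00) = 2.45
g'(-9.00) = 0.00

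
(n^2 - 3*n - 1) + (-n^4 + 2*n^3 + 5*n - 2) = -n^4 + 2*n^3 + n^2 + 2*n - 3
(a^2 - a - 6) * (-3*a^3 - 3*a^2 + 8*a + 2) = -3*a^5 + 29*a^3 + 12*a^2 - 50*a - 12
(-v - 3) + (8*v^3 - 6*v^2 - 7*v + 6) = 8*v^3 - 6*v^2 - 8*v + 3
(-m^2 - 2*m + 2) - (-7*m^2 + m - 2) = 6*m^2 - 3*m + 4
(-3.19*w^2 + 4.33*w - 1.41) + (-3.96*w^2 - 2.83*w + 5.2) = -7.15*w^2 + 1.5*w + 3.79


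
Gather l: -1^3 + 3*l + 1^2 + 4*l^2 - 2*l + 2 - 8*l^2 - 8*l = -4*l^2 - 7*l + 2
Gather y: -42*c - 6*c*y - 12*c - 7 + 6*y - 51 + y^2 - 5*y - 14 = -54*c + y^2 + y*(1 - 6*c) - 72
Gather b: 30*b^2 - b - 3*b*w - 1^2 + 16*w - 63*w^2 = 30*b^2 + b*(-3*w - 1) - 63*w^2 + 16*w - 1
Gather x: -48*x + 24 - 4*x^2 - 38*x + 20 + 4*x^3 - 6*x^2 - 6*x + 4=4*x^3 - 10*x^2 - 92*x + 48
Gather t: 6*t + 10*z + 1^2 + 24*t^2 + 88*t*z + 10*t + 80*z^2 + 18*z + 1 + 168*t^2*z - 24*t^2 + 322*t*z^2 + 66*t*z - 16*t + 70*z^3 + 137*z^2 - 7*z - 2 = 168*t^2*z + t*(322*z^2 + 154*z) + 70*z^3 + 217*z^2 + 21*z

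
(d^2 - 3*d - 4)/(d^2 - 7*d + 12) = (d + 1)/(d - 3)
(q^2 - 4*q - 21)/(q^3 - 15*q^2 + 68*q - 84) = (q + 3)/(q^2 - 8*q + 12)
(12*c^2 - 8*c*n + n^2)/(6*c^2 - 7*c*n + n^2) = (2*c - n)/(c - n)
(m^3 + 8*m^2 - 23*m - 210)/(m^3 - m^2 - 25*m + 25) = (m^2 + 13*m + 42)/(m^2 + 4*m - 5)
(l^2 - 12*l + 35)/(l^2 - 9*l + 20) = (l - 7)/(l - 4)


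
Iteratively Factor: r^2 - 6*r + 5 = (r - 1)*(r - 5)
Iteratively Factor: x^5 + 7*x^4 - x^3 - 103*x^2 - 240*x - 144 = (x - 4)*(x^4 + 11*x^3 + 43*x^2 + 69*x + 36) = (x - 4)*(x + 3)*(x^3 + 8*x^2 + 19*x + 12) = (x - 4)*(x + 1)*(x + 3)*(x^2 + 7*x + 12) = (x - 4)*(x + 1)*(x + 3)^2*(x + 4)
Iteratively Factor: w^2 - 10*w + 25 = (w - 5)*(w - 5)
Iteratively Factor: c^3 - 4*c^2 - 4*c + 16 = (c + 2)*(c^2 - 6*c + 8) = (c - 4)*(c + 2)*(c - 2)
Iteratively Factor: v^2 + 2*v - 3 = (v + 3)*(v - 1)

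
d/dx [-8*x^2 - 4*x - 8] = -16*x - 4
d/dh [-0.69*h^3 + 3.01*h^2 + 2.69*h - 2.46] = -2.07*h^2 + 6.02*h + 2.69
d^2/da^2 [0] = 0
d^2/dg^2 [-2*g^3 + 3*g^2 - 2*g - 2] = 6 - 12*g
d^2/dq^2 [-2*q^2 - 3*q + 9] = -4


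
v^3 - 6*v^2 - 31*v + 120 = (v - 8)*(v - 3)*(v + 5)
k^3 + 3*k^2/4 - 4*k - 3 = (k - 2)*(k + 3/4)*(k + 2)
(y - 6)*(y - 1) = y^2 - 7*y + 6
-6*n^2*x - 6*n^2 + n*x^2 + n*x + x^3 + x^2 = (-2*n + x)*(3*n + x)*(x + 1)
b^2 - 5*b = b*(b - 5)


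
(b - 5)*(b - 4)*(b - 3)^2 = b^4 - 15*b^3 + 83*b^2 - 201*b + 180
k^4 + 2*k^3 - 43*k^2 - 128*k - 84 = (k - 7)*(k + 1)*(k + 2)*(k + 6)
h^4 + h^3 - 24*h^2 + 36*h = h*(h - 3)*(h - 2)*(h + 6)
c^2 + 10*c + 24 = (c + 4)*(c + 6)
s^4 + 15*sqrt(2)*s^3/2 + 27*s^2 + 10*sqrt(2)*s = s*(s + sqrt(2)/2)*(s + 2*sqrt(2))*(s + 5*sqrt(2))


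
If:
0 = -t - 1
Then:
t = -1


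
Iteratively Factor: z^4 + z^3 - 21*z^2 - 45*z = (z)*(z^3 + z^2 - 21*z - 45) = z*(z + 3)*(z^2 - 2*z - 15) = z*(z + 3)^2*(z - 5)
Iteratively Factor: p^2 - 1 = (p + 1)*(p - 1)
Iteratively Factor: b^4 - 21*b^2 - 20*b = (b + 4)*(b^3 - 4*b^2 - 5*b) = b*(b + 4)*(b^2 - 4*b - 5) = b*(b - 5)*(b + 4)*(b + 1)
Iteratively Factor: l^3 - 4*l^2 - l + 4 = (l - 4)*(l^2 - 1) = (l - 4)*(l - 1)*(l + 1)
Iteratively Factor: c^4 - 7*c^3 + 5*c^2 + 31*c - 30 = (c - 1)*(c^3 - 6*c^2 - c + 30) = (c - 3)*(c - 1)*(c^2 - 3*c - 10) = (c - 3)*(c - 1)*(c + 2)*(c - 5)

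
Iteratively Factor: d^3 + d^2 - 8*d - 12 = (d + 2)*(d^2 - d - 6) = (d - 3)*(d + 2)*(d + 2)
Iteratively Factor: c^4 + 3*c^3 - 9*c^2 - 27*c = (c + 3)*(c^3 - 9*c) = (c - 3)*(c + 3)*(c^2 + 3*c) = (c - 3)*(c + 3)^2*(c)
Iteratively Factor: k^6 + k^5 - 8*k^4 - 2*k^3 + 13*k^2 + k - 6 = (k - 1)*(k^5 + 2*k^4 - 6*k^3 - 8*k^2 + 5*k + 6) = (k - 2)*(k - 1)*(k^4 + 4*k^3 + 2*k^2 - 4*k - 3) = (k - 2)*(k - 1)*(k + 1)*(k^3 + 3*k^2 - k - 3) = (k - 2)*(k - 1)*(k + 1)*(k + 3)*(k^2 - 1) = (k - 2)*(k - 1)^2*(k + 1)*(k + 3)*(k + 1)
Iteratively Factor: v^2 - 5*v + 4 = (v - 4)*(v - 1)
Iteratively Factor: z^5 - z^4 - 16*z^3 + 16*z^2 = (z)*(z^4 - z^3 - 16*z^2 + 16*z) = z^2*(z^3 - z^2 - 16*z + 16) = z^2*(z - 1)*(z^2 - 16) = z^2*(z - 1)*(z + 4)*(z - 4)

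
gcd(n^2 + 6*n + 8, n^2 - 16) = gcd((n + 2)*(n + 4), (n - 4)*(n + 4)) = n + 4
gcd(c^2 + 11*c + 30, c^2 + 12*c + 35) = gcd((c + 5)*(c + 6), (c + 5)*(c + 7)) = c + 5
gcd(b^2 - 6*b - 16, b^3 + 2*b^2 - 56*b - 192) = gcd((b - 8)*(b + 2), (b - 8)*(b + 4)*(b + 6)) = b - 8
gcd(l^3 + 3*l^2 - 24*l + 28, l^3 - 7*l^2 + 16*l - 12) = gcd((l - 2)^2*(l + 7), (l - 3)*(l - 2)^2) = l^2 - 4*l + 4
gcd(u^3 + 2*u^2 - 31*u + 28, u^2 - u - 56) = u + 7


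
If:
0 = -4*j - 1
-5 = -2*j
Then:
No Solution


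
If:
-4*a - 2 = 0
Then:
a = -1/2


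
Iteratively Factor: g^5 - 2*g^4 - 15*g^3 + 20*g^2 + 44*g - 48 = (g - 4)*(g^4 + 2*g^3 - 7*g^2 - 8*g + 12) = (g - 4)*(g - 1)*(g^3 + 3*g^2 - 4*g - 12) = (g - 4)*(g - 1)*(g + 3)*(g^2 - 4) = (g - 4)*(g - 1)*(g + 2)*(g + 3)*(g - 2)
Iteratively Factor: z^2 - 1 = (z - 1)*(z + 1)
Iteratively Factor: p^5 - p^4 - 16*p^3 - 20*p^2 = (p)*(p^4 - p^3 - 16*p^2 - 20*p) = p*(p - 5)*(p^3 + 4*p^2 + 4*p) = p*(p - 5)*(p + 2)*(p^2 + 2*p) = p*(p - 5)*(p + 2)^2*(p)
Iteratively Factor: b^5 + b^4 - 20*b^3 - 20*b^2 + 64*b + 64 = (b - 2)*(b^4 + 3*b^3 - 14*b^2 - 48*b - 32) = (b - 2)*(b + 2)*(b^3 + b^2 - 16*b - 16) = (b - 2)*(b + 1)*(b + 2)*(b^2 - 16) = (b - 4)*(b - 2)*(b + 1)*(b + 2)*(b + 4)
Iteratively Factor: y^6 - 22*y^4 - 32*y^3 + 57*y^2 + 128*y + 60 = (y - 2)*(y^5 + 2*y^4 - 18*y^3 - 68*y^2 - 79*y - 30) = (y - 2)*(y + 3)*(y^4 - y^3 - 15*y^2 - 23*y - 10) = (y - 2)*(y + 1)*(y + 3)*(y^3 - 2*y^2 - 13*y - 10) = (y - 2)*(y + 1)^2*(y + 3)*(y^2 - 3*y - 10) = (y - 2)*(y + 1)^2*(y + 2)*(y + 3)*(y - 5)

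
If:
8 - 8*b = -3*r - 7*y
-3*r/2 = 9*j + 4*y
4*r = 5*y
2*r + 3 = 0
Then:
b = -49/80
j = 47/60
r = -3/2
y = -6/5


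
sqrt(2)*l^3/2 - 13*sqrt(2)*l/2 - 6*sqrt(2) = (l - 4)*(l + 3)*(sqrt(2)*l/2 + sqrt(2)/2)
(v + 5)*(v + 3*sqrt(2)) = v^2 + 3*sqrt(2)*v + 5*v + 15*sqrt(2)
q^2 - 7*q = q*(q - 7)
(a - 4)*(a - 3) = a^2 - 7*a + 12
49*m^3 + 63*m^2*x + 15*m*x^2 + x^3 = (m + x)*(7*m + x)^2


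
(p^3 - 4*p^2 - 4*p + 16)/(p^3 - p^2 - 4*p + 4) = (p - 4)/(p - 1)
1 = 1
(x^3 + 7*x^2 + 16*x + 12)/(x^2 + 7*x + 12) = (x^2 + 4*x + 4)/(x + 4)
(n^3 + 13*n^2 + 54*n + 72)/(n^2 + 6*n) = n + 7 + 12/n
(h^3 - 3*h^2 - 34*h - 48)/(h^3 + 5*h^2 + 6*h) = (h - 8)/h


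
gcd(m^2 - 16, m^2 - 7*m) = 1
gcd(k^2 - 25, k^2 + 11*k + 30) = k + 5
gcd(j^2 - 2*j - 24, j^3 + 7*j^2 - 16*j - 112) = j + 4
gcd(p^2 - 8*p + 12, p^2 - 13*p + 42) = p - 6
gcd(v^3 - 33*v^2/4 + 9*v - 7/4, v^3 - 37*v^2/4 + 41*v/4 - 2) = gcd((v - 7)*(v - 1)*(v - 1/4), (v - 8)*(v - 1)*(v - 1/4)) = v^2 - 5*v/4 + 1/4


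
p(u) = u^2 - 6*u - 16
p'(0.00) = -6.00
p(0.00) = -16.00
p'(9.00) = 12.00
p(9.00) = 11.00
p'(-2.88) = -11.76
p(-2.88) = 9.57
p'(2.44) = -1.12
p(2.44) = -24.69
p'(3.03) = 0.06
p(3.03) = -25.00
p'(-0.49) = -6.98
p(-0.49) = -12.82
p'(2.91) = -0.18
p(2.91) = -24.99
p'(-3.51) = -13.02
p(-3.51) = 17.38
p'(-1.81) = -9.62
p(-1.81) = -1.86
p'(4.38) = 2.76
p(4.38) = -23.10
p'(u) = 2*u - 6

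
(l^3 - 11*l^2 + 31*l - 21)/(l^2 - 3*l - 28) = (l^2 - 4*l + 3)/(l + 4)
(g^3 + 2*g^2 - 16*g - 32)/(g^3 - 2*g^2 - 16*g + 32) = (g + 2)/(g - 2)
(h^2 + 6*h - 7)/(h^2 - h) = (h + 7)/h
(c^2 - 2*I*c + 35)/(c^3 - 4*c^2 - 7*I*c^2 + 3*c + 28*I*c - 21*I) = (c + 5*I)/(c^2 - 4*c + 3)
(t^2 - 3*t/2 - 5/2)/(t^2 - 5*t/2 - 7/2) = (2*t - 5)/(2*t - 7)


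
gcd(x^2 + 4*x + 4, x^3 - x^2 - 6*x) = x + 2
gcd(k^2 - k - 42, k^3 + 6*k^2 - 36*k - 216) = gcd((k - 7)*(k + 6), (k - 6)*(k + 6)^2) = k + 6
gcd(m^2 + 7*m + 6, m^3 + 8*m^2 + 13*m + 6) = m^2 + 7*m + 6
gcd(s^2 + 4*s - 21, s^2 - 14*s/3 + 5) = s - 3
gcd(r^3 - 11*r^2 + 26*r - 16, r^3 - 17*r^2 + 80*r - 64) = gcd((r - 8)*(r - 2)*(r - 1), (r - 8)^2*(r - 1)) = r^2 - 9*r + 8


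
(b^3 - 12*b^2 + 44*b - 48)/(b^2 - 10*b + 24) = b - 2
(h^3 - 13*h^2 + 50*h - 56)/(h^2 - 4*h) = h - 9 + 14/h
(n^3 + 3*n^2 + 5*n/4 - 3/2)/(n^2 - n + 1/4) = (2*n^2 + 7*n + 6)/(2*n - 1)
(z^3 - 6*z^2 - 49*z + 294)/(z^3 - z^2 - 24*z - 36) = (z^2 - 49)/(z^2 + 5*z + 6)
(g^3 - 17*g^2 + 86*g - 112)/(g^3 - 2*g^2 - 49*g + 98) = (g - 8)/(g + 7)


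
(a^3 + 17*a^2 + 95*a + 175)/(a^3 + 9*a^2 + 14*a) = (a^2 + 10*a + 25)/(a*(a + 2))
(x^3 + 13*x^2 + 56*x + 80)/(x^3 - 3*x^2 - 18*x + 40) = (x^2 + 9*x + 20)/(x^2 - 7*x + 10)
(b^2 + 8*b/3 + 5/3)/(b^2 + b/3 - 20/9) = 3*(b + 1)/(3*b - 4)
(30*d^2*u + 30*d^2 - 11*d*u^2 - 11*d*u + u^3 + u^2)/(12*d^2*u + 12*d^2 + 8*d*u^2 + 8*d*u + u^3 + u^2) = (30*d^2 - 11*d*u + u^2)/(12*d^2 + 8*d*u + u^2)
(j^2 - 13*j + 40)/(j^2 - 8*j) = (j - 5)/j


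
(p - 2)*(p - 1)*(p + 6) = p^3 + 3*p^2 - 16*p + 12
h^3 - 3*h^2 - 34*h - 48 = (h - 8)*(h + 2)*(h + 3)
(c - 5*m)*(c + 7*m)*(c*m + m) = c^3*m + 2*c^2*m^2 + c^2*m - 35*c*m^3 + 2*c*m^2 - 35*m^3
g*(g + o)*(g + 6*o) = g^3 + 7*g^2*o + 6*g*o^2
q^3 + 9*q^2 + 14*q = q*(q + 2)*(q + 7)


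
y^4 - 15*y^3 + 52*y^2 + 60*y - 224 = (y - 8)*(y - 7)*(y - 2)*(y + 2)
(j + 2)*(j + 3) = j^2 + 5*j + 6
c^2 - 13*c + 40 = (c - 8)*(c - 5)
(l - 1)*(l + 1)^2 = l^3 + l^2 - l - 1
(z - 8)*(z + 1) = z^2 - 7*z - 8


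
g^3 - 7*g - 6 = (g - 3)*(g + 1)*(g + 2)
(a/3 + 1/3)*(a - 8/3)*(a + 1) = a^3/3 - 2*a^2/9 - 13*a/9 - 8/9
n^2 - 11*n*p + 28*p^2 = (n - 7*p)*(n - 4*p)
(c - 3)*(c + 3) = c^2 - 9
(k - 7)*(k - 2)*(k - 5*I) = k^3 - 9*k^2 - 5*I*k^2 + 14*k + 45*I*k - 70*I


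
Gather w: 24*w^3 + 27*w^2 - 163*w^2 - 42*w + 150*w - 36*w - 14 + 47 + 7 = 24*w^3 - 136*w^2 + 72*w + 40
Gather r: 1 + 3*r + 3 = 3*r + 4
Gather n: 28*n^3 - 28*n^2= 28*n^3 - 28*n^2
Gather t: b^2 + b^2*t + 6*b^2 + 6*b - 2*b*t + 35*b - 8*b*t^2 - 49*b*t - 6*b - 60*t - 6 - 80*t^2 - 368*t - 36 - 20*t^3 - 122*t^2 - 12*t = 7*b^2 + 35*b - 20*t^3 + t^2*(-8*b - 202) + t*(b^2 - 51*b - 440) - 42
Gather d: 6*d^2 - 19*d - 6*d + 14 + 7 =6*d^2 - 25*d + 21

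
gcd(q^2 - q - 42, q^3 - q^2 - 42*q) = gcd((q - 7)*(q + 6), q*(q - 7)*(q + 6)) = q^2 - q - 42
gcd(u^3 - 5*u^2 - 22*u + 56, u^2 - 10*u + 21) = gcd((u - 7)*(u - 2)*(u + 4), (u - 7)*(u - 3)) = u - 7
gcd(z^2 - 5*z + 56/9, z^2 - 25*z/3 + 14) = z - 7/3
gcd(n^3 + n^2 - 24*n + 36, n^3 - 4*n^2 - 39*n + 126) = n^2 + 3*n - 18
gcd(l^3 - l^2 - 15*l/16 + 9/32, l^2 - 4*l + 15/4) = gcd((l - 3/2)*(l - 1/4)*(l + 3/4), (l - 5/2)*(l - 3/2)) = l - 3/2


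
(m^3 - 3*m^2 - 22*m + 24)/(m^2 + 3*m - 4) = m - 6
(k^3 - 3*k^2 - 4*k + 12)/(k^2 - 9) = (k^2 - 4)/(k + 3)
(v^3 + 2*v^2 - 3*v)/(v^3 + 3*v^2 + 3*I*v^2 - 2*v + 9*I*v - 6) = v*(v - 1)/(v^2 + 3*I*v - 2)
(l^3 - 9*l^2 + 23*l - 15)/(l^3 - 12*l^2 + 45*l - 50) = (l^2 - 4*l + 3)/(l^2 - 7*l + 10)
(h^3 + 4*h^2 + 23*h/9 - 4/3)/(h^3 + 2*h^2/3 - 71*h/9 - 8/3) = (9*h^2 + 9*h - 4)/(9*h^2 - 21*h - 8)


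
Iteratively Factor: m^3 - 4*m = (m + 2)*(m^2 - 2*m) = (m - 2)*(m + 2)*(m)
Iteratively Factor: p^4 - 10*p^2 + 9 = (p - 3)*(p^3 + 3*p^2 - p - 3) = (p - 3)*(p + 1)*(p^2 + 2*p - 3) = (p - 3)*(p + 1)*(p + 3)*(p - 1)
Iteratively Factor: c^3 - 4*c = (c + 2)*(c^2 - 2*c) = c*(c + 2)*(c - 2)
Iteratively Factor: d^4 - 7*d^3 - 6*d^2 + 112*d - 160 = (d + 4)*(d^3 - 11*d^2 + 38*d - 40) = (d - 2)*(d + 4)*(d^2 - 9*d + 20) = (d - 4)*(d - 2)*(d + 4)*(d - 5)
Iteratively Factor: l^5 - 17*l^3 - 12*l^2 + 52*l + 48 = (l - 4)*(l^4 + 4*l^3 - l^2 - 16*l - 12) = (l - 4)*(l + 2)*(l^3 + 2*l^2 - 5*l - 6) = (l - 4)*(l + 1)*(l + 2)*(l^2 + l - 6) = (l - 4)*(l - 2)*(l + 1)*(l + 2)*(l + 3)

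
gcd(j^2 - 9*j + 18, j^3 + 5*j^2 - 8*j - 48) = j - 3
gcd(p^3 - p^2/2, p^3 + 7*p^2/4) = p^2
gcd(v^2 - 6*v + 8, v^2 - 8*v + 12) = v - 2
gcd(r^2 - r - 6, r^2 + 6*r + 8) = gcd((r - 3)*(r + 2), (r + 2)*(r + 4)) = r + 2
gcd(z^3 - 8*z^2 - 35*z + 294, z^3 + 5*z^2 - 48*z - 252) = z^2 - z - 42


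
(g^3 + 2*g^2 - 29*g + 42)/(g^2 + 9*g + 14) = (g^2 - 5*g + 6)/(g + 2)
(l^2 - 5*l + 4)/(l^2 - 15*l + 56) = (l^2 - 5*l + 4)/(l^2 - 15*l + 56)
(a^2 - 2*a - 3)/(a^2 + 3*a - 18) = (a + 1)/(a + 6)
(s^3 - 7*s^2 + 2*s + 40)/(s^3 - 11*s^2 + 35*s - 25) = (s^2 - 2*s - 8)/(s^2 - 6*s + 5)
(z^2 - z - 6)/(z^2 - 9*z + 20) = (z^2 - z - 6)/(z^2 - 9*z + 20)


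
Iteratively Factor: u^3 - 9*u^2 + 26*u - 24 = (u - 2)*(u^2 - 7*u + 12) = (u - 3)*(u - 2)*(u - 4)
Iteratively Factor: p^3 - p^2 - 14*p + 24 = (p - 2)*(p^2 + p - 12) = (p - 3)*(p - 2)*(p + 4)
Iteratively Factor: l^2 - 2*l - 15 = (l - 5)*(l + 3)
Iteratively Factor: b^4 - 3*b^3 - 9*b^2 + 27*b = (b + 3)*(b^3 - 6*b^2 + 9*b) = (b - 3)*(b + 3)*(b^2 - 3*b) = b*(b - 3)*(b + 3)*(b - 3)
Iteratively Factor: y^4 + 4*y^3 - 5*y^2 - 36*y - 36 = (y - 3)*(y^3 + 7*y^2 + 16*y + 12) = (y - 3)*(y + 2)*(y^2 + 5*y + 6) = (y - 3)*(y + 2)^2*(y + 3)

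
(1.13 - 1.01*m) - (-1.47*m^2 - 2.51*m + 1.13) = 1.47*m^2 + 1.5*m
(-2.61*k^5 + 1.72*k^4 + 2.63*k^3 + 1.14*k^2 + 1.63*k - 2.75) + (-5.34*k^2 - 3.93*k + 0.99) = -2.61*k^5 + 1.72*k^4 + 2.63*k^3 - 4.2*k^2 - 2.3*k - 1.76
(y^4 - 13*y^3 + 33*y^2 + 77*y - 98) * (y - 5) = y^5 - 18*y^4 + 98*y^3 - 88*y^2 - 483*y + 490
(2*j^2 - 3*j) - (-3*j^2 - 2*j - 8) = 5*j^2 - j + 8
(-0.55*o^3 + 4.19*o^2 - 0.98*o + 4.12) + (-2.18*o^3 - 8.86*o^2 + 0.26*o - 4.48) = -2.73*o^3 - 4.67*o^2 - 0.72*o - 0.36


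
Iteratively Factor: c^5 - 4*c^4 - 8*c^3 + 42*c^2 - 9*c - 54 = (c - 2)*(c^4 - 2*c^3 - 12*c^2 + 18*c + 27) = (c - 2)*(c + 3)*(c^3 - 5*c^2 + 3*c + 9) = (c - 3)*(c - 2)*(c + 3)*(c^2 - 2*c - 3) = (c - 3)*(c - 2)*(c + 1)*(c + 3)*(c - 3)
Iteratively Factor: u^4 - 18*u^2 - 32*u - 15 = (u + 1)*(u^3 - u^2 - 17*u - 15) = (u - 5)*(u + 1)*(u^2 + 4*u + 3) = (u - 5)*(u + 1)*(u + 3)*(u + 1)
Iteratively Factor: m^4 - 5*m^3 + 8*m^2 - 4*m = (m - 1)*(m^3 - 4*m^2 + 4*m) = (m - 2)*(m - 1)*(m^2 - 2*m) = m*(m - 2)*(m - 1)*(m - 2)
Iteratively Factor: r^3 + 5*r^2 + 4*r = (r)*(r^2 + 5*r + 4) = r*(r + 1)*(r + 4)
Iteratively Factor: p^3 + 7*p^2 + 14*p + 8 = (p + 4)*(p^2 + 3*p + 2) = (p + 2)*(p + 4)*(p + 1)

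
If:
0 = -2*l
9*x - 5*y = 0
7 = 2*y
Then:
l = 0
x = 35/18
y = 7/2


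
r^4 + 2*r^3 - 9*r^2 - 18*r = r*(r - 3)*(r + 2)*(r + 3)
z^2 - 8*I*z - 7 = (z - 7*I)*(z - I)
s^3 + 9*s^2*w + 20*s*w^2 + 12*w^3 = (s + w)*(s + 2*w)*(s + 6*w)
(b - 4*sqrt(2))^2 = b^2 - 8*sqrt(2)*b + 32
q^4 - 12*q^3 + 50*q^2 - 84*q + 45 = (q - 5)*(q - 3)^2*(q - 1)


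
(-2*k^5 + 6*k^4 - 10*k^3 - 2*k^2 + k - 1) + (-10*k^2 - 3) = -2*k^5 + 6*k^4 - 10*k^3 - 12*k^2 + k - 4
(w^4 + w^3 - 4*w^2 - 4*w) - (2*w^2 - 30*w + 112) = w^4 + w^3 - 6*w^2 + 26*w - 112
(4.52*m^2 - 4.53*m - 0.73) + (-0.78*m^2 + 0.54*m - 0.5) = 3.74*m^2 - 3.99*m - 1.23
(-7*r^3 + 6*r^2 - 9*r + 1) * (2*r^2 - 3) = -14*r^5 + 12*r^4 + 3*r^3 - 16*r^2 + 27*r - 3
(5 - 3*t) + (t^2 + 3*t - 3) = t^2 + 2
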